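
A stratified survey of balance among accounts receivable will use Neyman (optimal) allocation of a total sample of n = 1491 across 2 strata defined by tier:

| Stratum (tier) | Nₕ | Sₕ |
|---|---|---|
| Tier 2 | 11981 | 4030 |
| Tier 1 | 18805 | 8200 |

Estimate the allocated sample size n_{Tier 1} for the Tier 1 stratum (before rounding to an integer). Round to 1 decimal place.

Neyman allocation: nₕ = n·NₕSₕ / Σⱼ NⱼSⱼ.
Σ NⱼSⱼ = 11981·4030 + 18805·8200 = 2.0248443 × 10^8.
n_{Tier 1} = 1491·18805·8200 / (2.0248443 × 10^8) = 1135.5.

1135.5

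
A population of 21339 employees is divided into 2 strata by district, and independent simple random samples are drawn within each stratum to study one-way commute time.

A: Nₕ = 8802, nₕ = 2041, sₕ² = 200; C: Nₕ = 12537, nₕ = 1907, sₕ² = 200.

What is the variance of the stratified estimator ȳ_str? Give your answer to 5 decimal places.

0.04350

Var(ȳ_str) = Σₕ Wₕ²(1 − fₕ)sₕ²/nₕ with Wₕ = Nₕ/N, N = 21339.
A: Wₕ = 0.41248418; term = 0.41248418²·(1 − 0.23187912)·200/2041 = 0.012806521.
C: Wₕ = 0.58751582; term = 0.58751582²·(1 − 0.15210976)·200/1907 = 0.030694324.
Sum = 0.043500845.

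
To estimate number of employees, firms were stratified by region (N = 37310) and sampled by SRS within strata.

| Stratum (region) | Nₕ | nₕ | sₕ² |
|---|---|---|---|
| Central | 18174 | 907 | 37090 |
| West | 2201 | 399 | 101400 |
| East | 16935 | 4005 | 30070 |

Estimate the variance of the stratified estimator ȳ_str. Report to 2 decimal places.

11.12

Var(ȳ_str) = Σₕ Wₕ²(1 − fₕ)sₕ²/nₕ with Wₕ = Nₕ/N, N = 37310.
Central: Wₕ = 0.48710801; term = 0.48710801²·(1 − 0.04990646)·37090/907 = 9.2186316.
West: Wₕ = 0.05899223; term = 0.05899223²·(1 − 0.18128124)·101400/399 = 0.72408473.
East: Wₕ = 0.45389976; term = 0.45389976²·(1 − 0.23649247)·30070/4005 = 1.1810387.
Sum = 11.123755.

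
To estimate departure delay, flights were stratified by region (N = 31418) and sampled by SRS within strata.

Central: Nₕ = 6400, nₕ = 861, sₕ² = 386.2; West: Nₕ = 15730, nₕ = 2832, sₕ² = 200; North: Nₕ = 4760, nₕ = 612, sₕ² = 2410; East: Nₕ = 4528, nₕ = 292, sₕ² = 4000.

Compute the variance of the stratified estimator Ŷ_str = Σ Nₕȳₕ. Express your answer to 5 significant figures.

Var(Ŷ_str) = Σₕ Nₕ²(1 − fₕ)sₕ²/nₕ.
Central: 6400²·(1 − 861/6400)·386.2/861 = 1.5900854 × 10^7.
West: 15730²·(1 − 2832/15730)·200/2832 = 1.4328075 × 10^7.
North: 4760²·(1 − 612/4760)·2410/612 = 7.7751956 × 10^7.
East: 4528²·(1 − 292/4528)·4000/292 = 2.6274805 × 10^8.
Sum = 3.7072894 × 10^8.

3.7073 × 10^8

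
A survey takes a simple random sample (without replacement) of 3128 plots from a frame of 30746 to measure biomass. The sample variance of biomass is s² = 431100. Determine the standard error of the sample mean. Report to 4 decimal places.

11.1265

Under SRS without replacement, Var(ȳ) = (1 − f)·s²/n with f = n/N = 3128/30746 = 0.10173681.
Var(ȳ) = (1 − 0.10173681)·431100/3128 = 0.89826319·137.81969 = 123.79836.
SE(ȳ) = √(123.79836) = 11.1265.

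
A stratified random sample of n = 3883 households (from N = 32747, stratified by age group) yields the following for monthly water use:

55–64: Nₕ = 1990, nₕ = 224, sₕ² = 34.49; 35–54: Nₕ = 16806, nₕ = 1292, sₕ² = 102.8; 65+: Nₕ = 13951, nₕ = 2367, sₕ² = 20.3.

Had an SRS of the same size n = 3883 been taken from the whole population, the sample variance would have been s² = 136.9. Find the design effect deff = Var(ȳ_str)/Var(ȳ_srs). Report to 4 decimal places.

0.6804

Var(ȳ_str) = Σ Wₕ²(1−fₕ)sₕ²/nₕ with Wₕ = Nₕ/32747:
  55–64: (1990/32747)²·(1−224/1990)·34.49/224 = 5.0459845 × 10^-4
  35–54: (16806/32747)²·(1−1292/16806)·102.8/1292 = 0.019345311
  65+: (13951/32747)²·(1−2367/13951)·20.3/2367 = 0.0012924645
  → Var(ȳ_str) = 0.021142374.
Var(ȳ_srs) = (1 − 3883/32747)·136.9/3883 = 0.03107571.
deff = 0.021142374 / 0.03107571 = 0.6804.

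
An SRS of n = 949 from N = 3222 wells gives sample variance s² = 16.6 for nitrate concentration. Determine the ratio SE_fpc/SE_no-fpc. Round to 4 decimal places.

f = n/N = 949/3222 = 0.29453755.
SE_no-fpc = √(s²/n) = 0.13225769; SE_fpc = √((1−f)s²/n) = 0.11108563.
Ratio = √(1−f) = 0.83991812.

0.8399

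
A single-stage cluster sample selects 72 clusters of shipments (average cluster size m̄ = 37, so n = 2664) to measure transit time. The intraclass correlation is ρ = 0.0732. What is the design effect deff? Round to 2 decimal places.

3.64

deff = 1 + (37 − 1)·0.0732 = 1 + 2.6352 = 3.6352.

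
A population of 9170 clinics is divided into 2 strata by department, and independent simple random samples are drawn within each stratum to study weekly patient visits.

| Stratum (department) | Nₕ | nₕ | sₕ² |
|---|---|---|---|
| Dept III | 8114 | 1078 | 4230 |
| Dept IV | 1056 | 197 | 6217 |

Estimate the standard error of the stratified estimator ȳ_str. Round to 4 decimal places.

1.7333

Var(ȳ_str) = Σₕ Wₕ²(1 − fₕ)sₕ²/nₕ with Wₕ = Nₕ/N, N = 9170.
Dept III: Wₕ = 0.88484188; term = 0.88484188²·(1 − 0.13285679)·4230/1078 = 2.6640586.
Dept IV: Wₕ = 0.11515812; term = 0.11515812²·(1 − 0.18655303)·6217/197 = 0.3404341.
Sum = 3.0044927.
SE = √(3.0044927) = 1.7333.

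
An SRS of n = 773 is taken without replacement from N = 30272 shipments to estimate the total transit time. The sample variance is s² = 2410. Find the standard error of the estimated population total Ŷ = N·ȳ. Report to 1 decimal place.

Var(Ŷ) = N²·Var(ȳ) = N²·(1 − n/N)·s²/n.
f = 773/30272 = 0.02553515; Var(ȳ) = 0.97446485·2410/773 = 3.0381116.
Var(Ŷ) = 30272² · 3.0381116 = 2.7841072 × 10^9.
SE(Ŷ) = √(2.7841072 × 10^9) = 52764.6.

52764.6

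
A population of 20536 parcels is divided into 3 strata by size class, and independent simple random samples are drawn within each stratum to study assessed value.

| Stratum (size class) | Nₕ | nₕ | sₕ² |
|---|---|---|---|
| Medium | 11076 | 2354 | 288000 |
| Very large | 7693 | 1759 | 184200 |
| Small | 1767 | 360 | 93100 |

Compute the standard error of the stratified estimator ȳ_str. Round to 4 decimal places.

Var(ȳ_str) = Σₕ Wₕ²(1 − fₕ)sₕ²/nₕ with Wₕ = Nₕ/N, N = 20536.
Medium: Wₕ = 0.53934554; term = 0.53934554²·(1 − 0.21253160)·288000/2354 = 28.025499.
Very large: Wₕ = 0.37461044; term = 0.37461044²·(1 − 0.22864942)·184200/1759 = 11.335361.
Small: Wₕ = 0.08604402; term = 0.08604402²·(1 − 0.20373514)·93100/360 = 1.5245656.
Sum = 40.885426.
SE = √(40.885426) = 6.3942.

6.3942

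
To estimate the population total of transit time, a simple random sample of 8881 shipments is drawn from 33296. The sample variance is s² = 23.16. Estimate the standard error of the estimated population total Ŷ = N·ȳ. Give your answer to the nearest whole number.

Var(Ŷ) = N²·Var(ȳ) = N²·(1 − n/N)·s²/n.
f = 8881/33296 = 0.26672874; Var(ȳ) = 0.73327126·23.16/8881 = 0.0019122354.
Var(Ŷ) = 33296² · 0.0019122354 = 2.1199493 × 10^6.
SE(Ŷ) = √(2.1199493 × 10^6) = 1456.

1456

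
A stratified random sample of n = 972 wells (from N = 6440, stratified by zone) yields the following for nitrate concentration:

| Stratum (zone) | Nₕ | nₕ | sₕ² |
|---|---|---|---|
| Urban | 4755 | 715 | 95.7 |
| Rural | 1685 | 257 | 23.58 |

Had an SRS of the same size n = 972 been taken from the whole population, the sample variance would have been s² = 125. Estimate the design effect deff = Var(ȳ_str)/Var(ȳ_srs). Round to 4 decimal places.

0.6165

Var(ȳ_str) = Σ Wₕ²(1−fₕ)sₕ²/nₕ with Wₕ = Nₕ/6440:
  Urban: (4755/6440)²·(1−715/4755)·95.7/715 = 0.061996339
  Rural: (1685/6440)²·(1−257/1685)·23.58/257 = 0.0053231298
  → Var(ȳ_str) = 0.067319469.
Var(ȳ_srs) = (1 − 972/6440)·125/972 = 0.10919089.
deff = 0.067319469 / 0.10919089 = 0.6165.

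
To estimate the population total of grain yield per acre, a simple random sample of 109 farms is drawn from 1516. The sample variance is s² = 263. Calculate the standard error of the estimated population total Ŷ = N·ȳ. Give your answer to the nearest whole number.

2269

Var(Ŷ) = N²·Var(ȳ) = N²·(1 − n/N)·s²/n.
f = 109/1516 = 0.07189974; Var(ȳ) = 0.92810026·263/109 = 2.2393612.
Var(Ŷ) = 1516² · 2.2393612 = 5.1466253 × 10^6.
SE(Ŷ) = √(5.1466253 × 10^6) = 2269.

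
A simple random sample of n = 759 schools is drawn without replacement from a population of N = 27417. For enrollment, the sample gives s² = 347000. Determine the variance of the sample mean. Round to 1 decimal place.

444.5

Under SRS without replacement, Var(ȳ) = (1 − f)·s²/n with f = n/N = 759/27417 = 0.02768355.
Var(ȳ) = (1 − 0.02768355)·347000/759 = 0.97231645·457.1805 = 444.52412.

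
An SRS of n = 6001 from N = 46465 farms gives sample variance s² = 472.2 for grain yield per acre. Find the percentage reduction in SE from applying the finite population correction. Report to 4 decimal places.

f = n/N = 6001/46465 = 0.12915097.
SE_no-fpc = √(s²/n) = 0.28051183; SE_fpc = √((1−f)s²/n) = 0.26177165.
Ratio = √(1−f) = 0.93319292. Reduction = 100·(1 − 0.93319292) = 6.6807%.

6.6807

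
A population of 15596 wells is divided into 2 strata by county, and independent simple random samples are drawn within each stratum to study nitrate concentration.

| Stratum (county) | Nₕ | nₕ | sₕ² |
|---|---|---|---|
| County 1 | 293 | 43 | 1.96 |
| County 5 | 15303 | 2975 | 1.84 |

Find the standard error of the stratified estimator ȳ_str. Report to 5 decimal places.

0.02221

Var(ȳ_str) = Σₕ Wₕ²(1 − fₕ)sₕ²/nₕ with Wₕ = Nₕ/N, N = 15596.
County 1: Wₕ = 0.01878687; term = 0.01878687²·(1 − 0.14675768)·1.96/43 = 1.3726784 × 10^-5.
County 5: Wₕ = 0.98121313; term = 0.98121313²·(1 − 0.19440633)·1.84/2975 = 4.7970429 × 10^-4.
Sum = 4.9343107 × 10^-4.
SE = √(4.9343107 × 10^-4) = 0.02221.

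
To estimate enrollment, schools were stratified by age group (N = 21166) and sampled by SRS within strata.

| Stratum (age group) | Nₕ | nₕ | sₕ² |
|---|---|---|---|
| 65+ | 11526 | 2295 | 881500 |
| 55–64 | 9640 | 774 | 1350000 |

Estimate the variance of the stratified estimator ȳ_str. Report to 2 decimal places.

Var(ȳ_str) = Σₕ Wₕ²(1 − fₕ)sₕ²/nₕ with Wₕ = Nₕ/N, N = 21166.
65+: Wₕ = 0.54455258; term = 0.54455258²·(1 − 0.19911504)·881500/2295 = 91.219862.
55–64: Wₕ = 0.45544742; term = 0.45544742²·(1 − 0.08029046)·1350000/774 = 332.75147.
Sum = 423.97133.

423.97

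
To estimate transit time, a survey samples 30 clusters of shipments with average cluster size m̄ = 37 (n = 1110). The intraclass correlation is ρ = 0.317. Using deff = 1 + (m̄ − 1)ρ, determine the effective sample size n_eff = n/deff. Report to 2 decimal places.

deff = 1 + (37 − 1)·0.317 = 1 + 11.412 = 12.412.
n_eff = 1110 / 12.412 = 89.43.

89.43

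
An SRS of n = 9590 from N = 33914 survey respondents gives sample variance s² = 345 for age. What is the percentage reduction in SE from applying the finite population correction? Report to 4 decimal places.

15.3108

f = n/N = 9590/33914 = 0.28277408.
SE_no-fpc = √(s²/n) = 0.1896707; SE_fpc = √((1−f)s²/n) = 0.16063058.
Ratio = √(1−f) = 0.84689192. Reduction = 100·(1 − 0.84689192) = 15.3108%.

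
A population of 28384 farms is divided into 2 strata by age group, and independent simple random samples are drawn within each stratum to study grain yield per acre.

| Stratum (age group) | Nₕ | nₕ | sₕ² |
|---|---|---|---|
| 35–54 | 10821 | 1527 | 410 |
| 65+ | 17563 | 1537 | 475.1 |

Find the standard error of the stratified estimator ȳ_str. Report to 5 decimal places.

0.37618

Var(ȳ_str) = Σₕ Wₕ²(1 − fₕ)sₕ²/nₕ with Wₕ = Nₕ/N, N = 28384.
35–54: Wₕ = 0.38123591; term = 0.38123591²·(1 − 0.14111450)·410/1527 = 0.033517197.
65+: Wₕ = 0.61876409; term = 0.61876409²·(1 − 0.08751352)·475.1/1537 = 0.10799106.
Sum = 0.14150826.
SE = √(0.14150826) = 0.37618.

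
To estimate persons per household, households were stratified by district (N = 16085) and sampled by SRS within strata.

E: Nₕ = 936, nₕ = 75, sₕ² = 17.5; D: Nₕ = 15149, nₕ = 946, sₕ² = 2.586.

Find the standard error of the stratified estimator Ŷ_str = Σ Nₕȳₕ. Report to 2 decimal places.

881.03

Var(Ŷ_str) = Σₕ Nₕ²(1 − fₕ)sₕ²/nₕ.
E: 936²·(1 − 75/936)·17.5/75 = 188042.4.
D: 15149²·(1 − 946/15149)·2.586/946 = 588168.06.
Sum = 776210.46.
SE = √(776210.46) = 881.03.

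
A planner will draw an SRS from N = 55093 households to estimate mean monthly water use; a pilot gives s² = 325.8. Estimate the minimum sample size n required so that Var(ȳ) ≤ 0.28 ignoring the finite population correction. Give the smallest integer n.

1164

Without fpc, n₀ = s²/D = 325.8/0.28 = 1163.5714.
Rounding up, n = 1164.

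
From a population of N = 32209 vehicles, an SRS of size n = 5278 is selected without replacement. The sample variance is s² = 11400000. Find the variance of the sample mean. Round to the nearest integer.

1806

Under SRS without replacement, Var(ȳ) = (1 − f)·s²/n with f = n/N = 5278/32209 = 0.16386724.
Var(ȳ) = (1 − 0.16386724)·11400000/5278 = 0.83613276·2159.9091 = 1805.9707.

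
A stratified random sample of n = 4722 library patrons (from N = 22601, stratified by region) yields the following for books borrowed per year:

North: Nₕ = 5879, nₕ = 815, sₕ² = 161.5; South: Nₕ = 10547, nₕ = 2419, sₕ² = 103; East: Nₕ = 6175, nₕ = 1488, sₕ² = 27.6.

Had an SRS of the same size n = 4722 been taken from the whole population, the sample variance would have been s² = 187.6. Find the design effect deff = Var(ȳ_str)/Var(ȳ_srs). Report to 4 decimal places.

Var(ȳ_str) = Σ Wₕ²(1−fₕ)sₕ²/nₕ with Wₕ = Nₕ/22601:
  North: (5879/22601)²·(1−815/5879)·161.5/815 = 0.011549329
  South: (10547/22601)²·(1−2419/10547)·103/2419 = 0.0071459288
  East: (6175/22601)²·(1−1488/6175)·27.6/1488 = 0.0010509517
  → Var(ȳ_str) = 0.01974621.
Var(ȳ_srs) = (1 − 4722/22601)·187.6/4722 = 0.031428411.
deff = 0.01974621 / 0.031428411 = 0.6283.

0.6283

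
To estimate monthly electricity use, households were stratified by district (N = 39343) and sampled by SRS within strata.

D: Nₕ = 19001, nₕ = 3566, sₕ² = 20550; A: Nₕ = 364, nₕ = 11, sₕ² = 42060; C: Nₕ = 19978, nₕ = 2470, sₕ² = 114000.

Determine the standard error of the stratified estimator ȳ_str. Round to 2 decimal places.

Var(ȳ_str) = Σₕ Wₕ²(1 − fₕ)sₕ²/nₕ with Wₕ = Nₕ/N, N = 39343.
D: Wₕ = 0.48295758; term = 0.48295758²·(1 − 0.18767433)·20550/3566 = 1.0918894.
A: Wₕ = 0.00925196; term = 0.00925196²·(1 − 0.03021978)·42060/11 = 0.3174079.
C: Wₕ = 0.50779046; term = 0.50779046²·(1 − 0.12363600)·114000/2470 = 10.429452.
Sum = 11.838749.
SE = √(11.838749) = 3.44.

3.44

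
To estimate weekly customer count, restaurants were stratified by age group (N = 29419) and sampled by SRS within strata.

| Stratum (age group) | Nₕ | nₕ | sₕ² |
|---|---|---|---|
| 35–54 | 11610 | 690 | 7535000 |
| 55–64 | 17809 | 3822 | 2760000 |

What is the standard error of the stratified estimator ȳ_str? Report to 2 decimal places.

Var(ȳ_str) = Σₕ Wₕ²(1 − fₕ)sₕ²/nₕ with Wₕ = Nₕ/N, N = 29419.
35–54: Wₕ = 0.39464292; term = 0.39464292²·(1 − 0.05943152)·7535000/690 = 1599.6804.
55–64: Wₕ = 0.60535708; term = 0.60535708²·(1 − 0.21461059)·2760000/3822 = 207.83883.
Sum = 1807.5192.
SE = √(1807.5192) = 42.51.

42.51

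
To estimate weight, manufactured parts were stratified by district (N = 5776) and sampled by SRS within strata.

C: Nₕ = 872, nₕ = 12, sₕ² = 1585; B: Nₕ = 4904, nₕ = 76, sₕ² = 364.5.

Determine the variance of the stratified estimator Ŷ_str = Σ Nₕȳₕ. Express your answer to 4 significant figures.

Var(Ŷ_str) = Σₕ Nₕ²(1 − fₕ)sₕ²/nₕ.
C: 872²·(1 − 12/872)·1585/12 = 9.9051933 × 10^7.
B: 4904²·(1 − 76/4904)·364.5/76 = 1.135538 × 10^8.
Sum = 2.1260573 × 10^8.

2.126 × 10^8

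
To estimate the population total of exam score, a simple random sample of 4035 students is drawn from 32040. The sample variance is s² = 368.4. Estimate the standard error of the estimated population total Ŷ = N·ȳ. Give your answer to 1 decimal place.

Var(Ŷ) = N²·Var(ȳ) = N²·(1 − n/N)·s²/n.
f = 4035/32040 = 0.12593633; Var(ȳ) = 0.87406367·368.4/4035 = 0.079802988.
Var(Ŷ) = 32040² · 0.079802988 = 8.1922683 × 10^7.
SE(Ŷ) = √(8.1922683 × 10^7) = 9051.1.

9051.1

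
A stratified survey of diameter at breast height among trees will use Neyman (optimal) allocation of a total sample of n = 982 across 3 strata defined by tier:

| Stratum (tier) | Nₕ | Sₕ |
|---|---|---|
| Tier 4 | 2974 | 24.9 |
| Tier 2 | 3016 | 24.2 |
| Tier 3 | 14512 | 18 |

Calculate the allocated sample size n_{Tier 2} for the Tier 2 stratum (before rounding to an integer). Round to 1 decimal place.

Neyman allocation: nₕ = n·NₕSₕ / Σⱼ NⱼSⱼ.
Σ NⱼSⱼ = 2974·24.9 + 3016·24.2 + 14512·18 = 408255.8.
n_{Tier 2} = 982·3016·24.2 / 408255.8 = 175.6.

175.6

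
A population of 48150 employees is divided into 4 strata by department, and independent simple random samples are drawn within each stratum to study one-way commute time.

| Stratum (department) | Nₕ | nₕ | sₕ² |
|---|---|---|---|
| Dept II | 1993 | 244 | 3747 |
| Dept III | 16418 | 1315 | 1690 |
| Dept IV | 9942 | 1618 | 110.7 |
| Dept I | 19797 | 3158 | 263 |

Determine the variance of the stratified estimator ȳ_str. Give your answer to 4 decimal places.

Var(ȳ_str) = Σₕ Wₕ²(1 − fₕ)sₕ²/nₕ with Wₕ = Nₕ/N, N = 48150.
Dept II: Wₕ = 0.04139148; term = 0.04139148²·(1 − 0.12242850)·3747/244 = 0.023088642.
Dept III: Wₕ = 0.34097612; term = 0.34097612²·(1 − 0.08009502)·1690/1315 = 0.13745225.
Dept IV: Wₕ = 0.20647975; term = 0.20647975²·(1 − 0.16274391)·110.7/1618 = 0.0024422063.
Dept I: Wₕ = 0.41115265; term = 0.41115265²·(1 − 0.15951912)·263/3158 = 0.011832531.
Sum = 0.17481563.

0.1748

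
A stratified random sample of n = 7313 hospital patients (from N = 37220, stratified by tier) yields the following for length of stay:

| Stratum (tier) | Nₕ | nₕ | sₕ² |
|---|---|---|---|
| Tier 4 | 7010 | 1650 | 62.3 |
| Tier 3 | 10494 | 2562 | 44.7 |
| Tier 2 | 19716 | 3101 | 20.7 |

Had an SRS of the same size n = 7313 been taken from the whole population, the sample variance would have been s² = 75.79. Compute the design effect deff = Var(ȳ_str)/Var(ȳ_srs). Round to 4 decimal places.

Var(ȳ_str) = Σ Wₕ²(1−fₕ)sₕ²/nₕ with Wₕ = Nₕ/37220:
  Tier 4: (7010/37220)²·(1−1650/7010)·62.3/1650 = 0.0010240807
  Tier 3: (10494/37220)²·(1−2562/10494)·44.7/2562 = 0.0010483334
  Tier 2: (19716/37220)²·(1−3101/19716)·20.7/3101 = 0.0015784651
  → Var(ȳ_str) = 0.0036508792.
Var(ȳ_srs) = (1 − 7313/37220)·75.79/7313 = 0.008327465.
deff = 0.0036508792 / 0.008327465 = 0.4384.

0.4384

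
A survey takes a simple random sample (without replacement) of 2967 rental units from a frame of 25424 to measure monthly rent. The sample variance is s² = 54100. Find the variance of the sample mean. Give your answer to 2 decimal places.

Under SRS without replacement, Var(ȳ) = (1 − f)·s²/n with f = n/N = 2967/25424 = 0.11670076.
Var(ȳ) = (1 − 0.11670076)·54100/2967 = 0.88329924·18.233906 = 16.105996.

16.11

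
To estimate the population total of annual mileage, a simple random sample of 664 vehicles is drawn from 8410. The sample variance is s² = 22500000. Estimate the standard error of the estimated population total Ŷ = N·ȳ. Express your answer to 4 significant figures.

Var(Ŷ) = N²·Var(ȳ) = N²·(1 − n/N)·s²/n.
f = 664/8410 = 0.07895363; Var(ȳ) = 0.92104637·22500000/664 = 31210.156.
Var(Ŷ) = 8410² · 31210.156 = 2.207435 × 10^12.
SE(Ŷ) = √(2.207435 × 10^12) = 1.486 × 10^6.

1.486 × 10^6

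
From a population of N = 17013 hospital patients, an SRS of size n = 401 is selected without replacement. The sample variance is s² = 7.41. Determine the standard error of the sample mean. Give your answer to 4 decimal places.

Under SRS without replacement, Var(ȳ) = (1 − f)·s²/n with f = n/N = 401/17013 = 0.02357021.
Var(ȳ) = (1 − 0.02357021)·7.41/401 = 0.97642979·0.018478803 = 0.018043254.
SE(ȳ) = √(0.018043254) = 0.1343.

0.1343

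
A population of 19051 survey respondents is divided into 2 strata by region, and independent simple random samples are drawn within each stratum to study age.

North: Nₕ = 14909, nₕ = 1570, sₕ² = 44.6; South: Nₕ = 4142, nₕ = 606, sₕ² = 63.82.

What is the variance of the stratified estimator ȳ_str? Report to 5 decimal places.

Var(ȳ_str) = Σₕ Wₕ²(1 − fₕ)sₕ²/nₕ with Wₕ = Nₕ/N, N = 19051.
North: Wₕ = 0.78258359; term = 0.78258359²·(1 − 0.10530552)·44.6/1570 = 0.0155658.
South: Wₕ = 0.21741641; term = 0.21741641²·(1 − 0.14630613)·63.82/606 = 0.0042498243.
Sum = 0.019815624.

0.01982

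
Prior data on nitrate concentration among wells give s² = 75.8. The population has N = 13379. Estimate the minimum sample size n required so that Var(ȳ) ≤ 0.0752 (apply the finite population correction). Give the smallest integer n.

938

Without fpc, n₀ = s²/D = 75.8/0.0752 = 1007.9787.
With fpc, (1 − n/N)·s²/n ≤ D requires n ≥ n₀/(1 + n₀/N) = 1007.9787/(1 + 1007.9787/13379) = 937.3578.
Rounding up, n = 938.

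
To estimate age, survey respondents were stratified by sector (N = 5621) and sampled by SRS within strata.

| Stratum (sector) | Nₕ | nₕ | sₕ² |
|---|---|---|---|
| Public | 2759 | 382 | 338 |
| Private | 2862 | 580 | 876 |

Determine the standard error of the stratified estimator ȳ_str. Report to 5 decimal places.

0.70417

Var(ȳ_str) = Σₕ Wₕ²(1 − fₕ)sₕ²/nₕ with Wₕ = Nₕ/N, N = 5621.
Public: Wₕ = 0.49083793; term = 0.49083793²·(1 − 0.13845596)·338/382 = 0.18365682.
Private: Wₕ = 0.50916207; term = 0.50916207²·(1 − 0.20265549)·876/580 = 0.31220094.
Sum = 0.49585776.
SE = √(0.49585776) = 0.70417.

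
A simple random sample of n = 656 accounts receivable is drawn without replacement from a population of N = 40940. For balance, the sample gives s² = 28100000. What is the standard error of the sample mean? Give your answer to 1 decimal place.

205.3

Under SRS without replacement, Var(ȳ) = (1 − f)·s²/n with f = n/N = 656/40940 = 0.01602345.
Var(ȳ) = (1 − 0.01602345)·28100000/656 = 0.98397655·42835.366 = 42148.996.
SE(ȳ) = √(42148.996) = 205.3.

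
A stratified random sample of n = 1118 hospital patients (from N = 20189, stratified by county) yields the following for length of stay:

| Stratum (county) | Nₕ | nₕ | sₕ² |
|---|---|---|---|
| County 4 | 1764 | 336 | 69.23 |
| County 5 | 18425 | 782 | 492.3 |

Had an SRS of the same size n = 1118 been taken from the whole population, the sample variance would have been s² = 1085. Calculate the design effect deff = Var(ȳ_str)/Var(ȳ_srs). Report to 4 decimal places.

0.5491

Var(ȳ_str) = Σ Wₕ²(1−fₕ)sₕ²/nₕ with Wₕ = Nₕ/20189:
  County 4: (1764/20189)²·(1−336/1764)·69.23/336 = 0.001273363
  County 5: (18425/20189)²·(1−782/18425)·492.3/782 = 0.50208055
  → Var(ȳ_str) = 0.50335391.
Var(ȳ_srs) = (1 − 1118/20189)·1085/1118 = 0.91674087.
deff = 0.50335391 / 0.91674087 = 0.5491.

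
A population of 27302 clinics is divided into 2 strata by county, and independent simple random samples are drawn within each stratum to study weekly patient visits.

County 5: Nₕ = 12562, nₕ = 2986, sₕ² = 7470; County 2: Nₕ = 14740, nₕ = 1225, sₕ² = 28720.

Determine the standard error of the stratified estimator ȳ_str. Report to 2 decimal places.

2.58

Var(ȳ_str) = Σₕ Wₕ²(1 − fₕ)sₕ²/nₕ with Wₕ = Nₕ/N, N = 27302.
County 5: Wₕ = 0.46011281; term = 0.46011281²·(1 − 0.23770100)·7470/2986 = 0.40372422.
County 2: Wₕ = 0.53988719; term = 0.53988719²·(1 − 0.08310719)·28720/1225 = 6.2657485.
Sum = 6.6694727.
SE = √(6.6694727) = 2.58.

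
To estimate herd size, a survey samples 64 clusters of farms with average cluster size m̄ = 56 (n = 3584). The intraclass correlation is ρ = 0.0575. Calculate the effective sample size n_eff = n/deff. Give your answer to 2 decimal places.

deff = 1 + (56 − 1)·0.0575 = 1 + 3.1625 = 4.1625.
n_eff = 3584 / 4.1625 = 861.02.

861.02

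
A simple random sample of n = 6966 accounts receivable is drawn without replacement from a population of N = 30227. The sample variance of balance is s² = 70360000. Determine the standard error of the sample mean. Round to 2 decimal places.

88.16

Under SRS without replacement, Var(ȳ) = (1 − f)·s²/n with f = n/N = 6966/30227 = 0.23045621.
Var(ȳ) = (1 − 0.23045621)·70360000/6966 = 0.76954379·10100.488 = 7772.7678.
SE(ȳ) = √(7772.7678) = 88.16.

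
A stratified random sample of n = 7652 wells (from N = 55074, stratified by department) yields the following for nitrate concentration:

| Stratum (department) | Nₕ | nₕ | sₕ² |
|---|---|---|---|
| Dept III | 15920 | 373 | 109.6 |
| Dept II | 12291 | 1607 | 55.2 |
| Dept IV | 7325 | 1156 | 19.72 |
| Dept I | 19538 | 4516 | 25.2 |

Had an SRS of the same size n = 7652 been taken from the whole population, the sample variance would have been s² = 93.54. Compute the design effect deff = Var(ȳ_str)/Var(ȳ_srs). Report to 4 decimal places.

2.4947

Var(ȳ_str) = Σ Wₕ²(1−fₕ)sₕ²/nₕ with Wₕ = Nₕ/55074:
  Dept III: (15920/55074)²·(1−373/15920)·109.6/373 = 0.023977182
  Dept II: (12291/55074)²·(1−1607/12291)·55.2/1607 = 0.0014871373
  Dept IV: (7325/55074)²·(1−1156/7325)·19.72/1156 = 2.5414305 × 10^-4
  Dept I: (19538/55074)²·(1−4516/19538)·25.2/4516 = 5.3995955 × 10^-4
  → Var(ȳ_str) = 0.026258422.
Var(ȳ_srs) = (1 − 7652/55074)·93.54/7652 = 0.010525813.
deff = 0.026258422 / 0.010525813 = 2.4947.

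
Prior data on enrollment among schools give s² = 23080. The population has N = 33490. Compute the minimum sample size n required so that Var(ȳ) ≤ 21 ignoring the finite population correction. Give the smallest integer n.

1100

Without fpc, n₀ = s²/D = 23080/21 = 1099.0476.
Rounding up, n = 1100.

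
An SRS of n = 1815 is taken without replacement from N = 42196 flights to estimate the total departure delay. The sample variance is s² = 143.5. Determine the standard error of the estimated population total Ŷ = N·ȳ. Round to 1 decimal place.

Var(Ŷ) = N²·Var(ȳ) = N²·(1 − n/N)·s²/n.
f = 1815/42196 = 0.04301356; Var(ȳ) = 0.95698644·143.5/1815 = 0.075662565.
Var(Ŷ) = 42196² · 0.075662565 = 1.3471738 × 10^8.
SE(Ŷ) = √(1.3471738 × 10^8) = 11606.8.

11606.8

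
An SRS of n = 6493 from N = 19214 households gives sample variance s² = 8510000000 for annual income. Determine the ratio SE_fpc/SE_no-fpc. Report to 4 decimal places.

f = n/N = 6493/19214 = 0.33793068.
SE_no-fpc = √(s²/n) = 1144.8328; SE_fpc = √((1−f)s²/n) = 931.52349.
Ratio = √(1−f) = 0.81367642.

0.8137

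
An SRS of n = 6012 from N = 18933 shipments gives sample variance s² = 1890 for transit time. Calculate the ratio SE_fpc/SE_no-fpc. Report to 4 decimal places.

0.8261

f = n/N = 6012/18933 = 0.31754080.
SE_no-fpc = √(s²/n) = 0.5606882; SE_fpc = √((1−f)s²/n) = 0.46319063.
Ratio = √(1−f) = 0.82611089.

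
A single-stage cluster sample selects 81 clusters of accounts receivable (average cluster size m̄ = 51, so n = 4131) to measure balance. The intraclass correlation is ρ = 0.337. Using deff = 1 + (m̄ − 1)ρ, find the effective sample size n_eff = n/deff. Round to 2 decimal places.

231.43

deff = 1 + (51 − 1)·0.337 = 1 + 16.85 = 17.85.
n_eff = 4131 / 17.85 = 231.43.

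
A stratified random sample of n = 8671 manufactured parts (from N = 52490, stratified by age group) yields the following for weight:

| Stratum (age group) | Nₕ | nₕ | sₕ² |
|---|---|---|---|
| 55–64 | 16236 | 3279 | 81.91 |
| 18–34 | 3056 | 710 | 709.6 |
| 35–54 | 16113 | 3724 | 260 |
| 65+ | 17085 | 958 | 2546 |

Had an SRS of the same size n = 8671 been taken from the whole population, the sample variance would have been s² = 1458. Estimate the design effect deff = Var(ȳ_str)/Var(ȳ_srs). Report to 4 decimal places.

1.9615

Var(ȳ_str) = Σ Wₕ²(1−fₕ)sₕ²/nₕ with Wₕ = Nₕ/52490:
  55–64: (16236/52490)²·(1−3279/16236)·81.91/3279 = 0.0019073301
  18–34: (3056/52490)²·(1−710/3056)·709.6/710 = 0.0026006594
  35–54: (16113/52490)²·(1−3724/16113)·260/3724 = 0.0050585167
  65+: (17085/52490)²·(1−958/17085)·2546/958 = 0.26577144
  → Var(ȳ_str) = 0.27533795.
Var(ȳ_srs) = (1 − 8671/52490)·1458/8671 = 0.14036998.
deff = 0.27533795 / 0.14036998 = 1.9615.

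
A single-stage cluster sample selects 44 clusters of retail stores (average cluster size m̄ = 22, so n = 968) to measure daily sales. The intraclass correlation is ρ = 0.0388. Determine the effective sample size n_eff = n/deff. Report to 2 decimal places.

deff = 1 + (22 − 1)·0.0388 = 1 + 0.8148 = 1.8148.
n_eff = 968 / 1.8148 = 533.39.

533.39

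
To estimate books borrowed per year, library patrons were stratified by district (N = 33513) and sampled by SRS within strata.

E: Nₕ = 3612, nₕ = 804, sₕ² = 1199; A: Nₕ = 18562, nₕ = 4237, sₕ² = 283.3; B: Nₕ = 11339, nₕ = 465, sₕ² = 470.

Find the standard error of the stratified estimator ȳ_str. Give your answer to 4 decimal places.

Var(ȳ_str) = Σₕ Wₕ²(1 − fₕ)sₕ²/nₕ with Wₕ = Nₕ/N, N = 33513.
E: Wₕ = 0.10777907; term = 0.10777907²·(1 − 0.22259136)·1199/804 = 0.013467326.
A: Wₕ = 0.55387462; term = 0.55387462²·(1 − 0.22826204)·283.3/4237 = 0.015829999.
B: Wₕ = 0.33834631; term = 0.33834631²·(1 − 0.04100891)·470/465 = 0.11096407.
Sum = 0.1402614.
SE = √(0.1402614) = 0.3745.

0.3745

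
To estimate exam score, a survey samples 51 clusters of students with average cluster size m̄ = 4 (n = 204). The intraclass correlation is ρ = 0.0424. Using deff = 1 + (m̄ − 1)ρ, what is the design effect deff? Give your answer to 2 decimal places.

1.13

deff = 1 + (4 − 1)·0.0424 = 1 + 0.1272 = 1.1272.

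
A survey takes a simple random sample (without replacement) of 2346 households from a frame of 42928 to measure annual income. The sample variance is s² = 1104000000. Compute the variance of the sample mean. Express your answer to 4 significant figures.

Under SRS without replacement, Var(ȳ) = (1 − f)·s²/n with f = n/N = 2346/42928 = 0.05464965.
Var(ȳ) = (1 − 0.05464965)·1104000000/2346 = 0.94535035·470588.24 = 444870.75.

444900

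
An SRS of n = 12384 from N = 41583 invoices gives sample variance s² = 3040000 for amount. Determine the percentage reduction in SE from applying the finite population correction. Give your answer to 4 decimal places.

f = n/N = 12384/41583 = 0.29781401.
SE_no-fpc = √(s²/n) = 15.667739; SE_fpc = √((1−f)s²/n) = 13.129023.
Ratio = √(1−f) = 0.83796539. Reduction = 100·(1 − 0.83796539) = 16.2035%.

16.2035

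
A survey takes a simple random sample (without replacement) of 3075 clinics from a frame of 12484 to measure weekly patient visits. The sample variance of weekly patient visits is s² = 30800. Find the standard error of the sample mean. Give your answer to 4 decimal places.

2.7476

Under SRS without replacement, Var(ȳ) = (1 − f)·s²/n with f = n/N = 3075/12484 = 0.24631528.
Var(ȳ) = (1 − 0.24631528)·30800/3075 = 0.75368472·10.01626 = 7.5491022.
SE(ȳ) = √(7.5491022) = 2.7476.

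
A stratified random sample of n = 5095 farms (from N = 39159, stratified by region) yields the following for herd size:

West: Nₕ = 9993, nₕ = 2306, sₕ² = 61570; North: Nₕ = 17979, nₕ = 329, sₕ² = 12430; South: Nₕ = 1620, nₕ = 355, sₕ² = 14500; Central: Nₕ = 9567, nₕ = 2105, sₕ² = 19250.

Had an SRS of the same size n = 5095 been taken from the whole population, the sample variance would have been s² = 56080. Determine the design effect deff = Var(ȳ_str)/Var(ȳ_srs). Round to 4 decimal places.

Var(ȳ_str) = Σ Wₕ²(1−fₕ)sₕ²/nₕ with Wₕ = Nₕ/39159:
  West: (9993/39159)²·(1−2306/9993)·61570/2306 = 1.3375174
  North: (17979/39159)²·(1−329/17979)·12430/329 = 7.8184792
  South: (1620/39159)²·(1−355/1620)·14500/355 = 0.054586092
  Central: (9567/39159)²·(1−2105/9567)·19250/2105 = 0.42574197
  → Var(ȳ_str) = 9.6363247.
Var(ȳ_srs) = (1 − 5095/39159)·56080/5095 = 9.5747594.
deff = 9.6363247 / 9.5747594 = 1.0064.

1.0064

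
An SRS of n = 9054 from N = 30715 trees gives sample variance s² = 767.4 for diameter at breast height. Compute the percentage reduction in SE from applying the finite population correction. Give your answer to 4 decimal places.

16.0223

f = n/N = 9054/30715 = 0.29477454.
SE_no-fpc = √(s²/n) = 0.29113247; SE_fpc = √((1−f)s²/n) = 0.24448637.
Ratio = √(1−f) = 0.83977703. Reduction = 100·(1 − 0.83977703) = 16.0223%.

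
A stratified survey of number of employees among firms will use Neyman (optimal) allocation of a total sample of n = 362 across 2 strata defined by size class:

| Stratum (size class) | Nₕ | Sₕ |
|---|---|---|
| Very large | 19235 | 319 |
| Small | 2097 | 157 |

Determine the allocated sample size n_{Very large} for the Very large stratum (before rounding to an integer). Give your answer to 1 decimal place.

Neyman allocation: nₕ = n·NₕSₕ / Σⱼ NⱼSⱼ.
Σ NⱼSⱼ = 19235·319 + 2097·157 = 6.465194 × 10^6.
n_{Very large} = 362·19235·319 / (6.465194 × 10^6) = 343.6.

343.6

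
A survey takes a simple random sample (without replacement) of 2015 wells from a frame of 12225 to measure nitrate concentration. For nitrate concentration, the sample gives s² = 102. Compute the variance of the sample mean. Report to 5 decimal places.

Under SRS without replacement, Var(ȳ) = (1 − f)·s²/n with f = n/N = 2015/12225 = 0.16482618.
Var(ȳ) = (1 − 0.16482618)·102/2015 = 0.83517382·0.050620347 = 0.042276789.

0.04228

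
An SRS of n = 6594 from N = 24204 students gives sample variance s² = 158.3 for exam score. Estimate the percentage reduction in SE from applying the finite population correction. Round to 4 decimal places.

f = n/N = 6594/24204 = 0.27243431.
SE_no-fpc = √(s²/n) = 0.15494087; SE_fpc = √((1−f)s²/n) = 0.13216063.
Ratio = √(1−f) = 0.85297461. Reduction = 100·(1 − 0.85297461) = 14.7025%.

14.7025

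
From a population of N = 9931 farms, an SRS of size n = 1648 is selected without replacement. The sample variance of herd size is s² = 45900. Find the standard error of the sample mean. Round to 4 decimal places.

Under SRS without replacement, Var(ȳ) = (1 − f)·s²/n with f = n/N = 1648/9931 = 0.16594502.
Var(ȳ) = (1 − 0.16594502)·45900/1648 = 0.83405498·27.851942 = 23.230051.
SE(ȳ) = √(23.230051) = 4.8198.

4.8198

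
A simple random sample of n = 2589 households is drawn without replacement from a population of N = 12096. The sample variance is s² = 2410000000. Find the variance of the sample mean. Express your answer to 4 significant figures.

Under SRS without replacement, Var(ȳ) = (1 − f)·s²/n with f = n/N = 2589/12096 = 0.21403770.
Var(ȳ) = (1 − 0.21403770)·2410000000/2589 = 0.78596230·930861.34 = 731621.92.

731600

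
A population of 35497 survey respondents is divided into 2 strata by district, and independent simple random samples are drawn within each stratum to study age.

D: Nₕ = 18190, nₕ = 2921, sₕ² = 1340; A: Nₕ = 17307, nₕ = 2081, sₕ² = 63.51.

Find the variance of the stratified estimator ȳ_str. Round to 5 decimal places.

Var(ȳ_str) = Σₕ Wₕ²(1 − fₕ)sₕ²/nₕ with Wₕ = Nₕ/N, N = 35497.
D: Wₕ = 0.51243767; term = 0.51243767²·(1 − 0.16058274)·1340/2921 = 0.10111911.
A: Wₕ = 0.48756233; term = 0.48756233²·(1 − 0.12024037)·63.51/2081 = 0.0063825518.
Sum = 0.10750166.

0.10750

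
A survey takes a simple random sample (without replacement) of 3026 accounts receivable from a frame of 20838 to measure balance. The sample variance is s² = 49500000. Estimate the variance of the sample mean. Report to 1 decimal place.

Under SRS without replacement, Var(ȳ) = (1 − f)·s²/n with f = n/N = 3026/20838 = 0.14521547.
Var(ȳ) = (1 − 0.14521547)·49500000/3026 = 0.85478453·16358.229 = 13982.761.

13982.8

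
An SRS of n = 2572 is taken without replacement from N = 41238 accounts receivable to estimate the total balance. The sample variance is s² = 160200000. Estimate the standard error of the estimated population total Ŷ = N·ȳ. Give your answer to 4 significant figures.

9.966 × 10^6

Var(Ŷ) = N²·Var(ȳ) = N²·(1 − n/N)·s²/n.
f = 2572/41238 = 0.06236966; Var(ȳ) = 0.93763034·160200000/2572 = 58401.392.
Var(Ŷ) = 41238² · 58401.392 = 9.931581 × 10^13.
SE(Ŷ) = √(9.931581 × 10^13) = 9.966 × 10^6.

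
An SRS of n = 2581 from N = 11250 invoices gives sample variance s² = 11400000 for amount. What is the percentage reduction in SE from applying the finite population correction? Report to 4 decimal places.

12.2174

f = n/N = 2581/11250 = 0.22942222.
SE_no-fpc = √(s²/n) = 66.459707; SE_fpc = √((1−f)s²/n) = 58.340032.
Ratio = √(1−f) = 0.87782560. Reduction = 100·(1 − 0.87782560) = 12.2174%.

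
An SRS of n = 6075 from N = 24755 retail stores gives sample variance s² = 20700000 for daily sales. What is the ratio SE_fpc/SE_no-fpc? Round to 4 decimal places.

f = n/N = 6075/24755 = 0.24540497.
SE_no-fpc = √(s²/n) = 58.373002; SE_fpc = √((1−f)s²/n) = 50.707127.
Ratio = √(1−f) = 0.86867430.

0.8687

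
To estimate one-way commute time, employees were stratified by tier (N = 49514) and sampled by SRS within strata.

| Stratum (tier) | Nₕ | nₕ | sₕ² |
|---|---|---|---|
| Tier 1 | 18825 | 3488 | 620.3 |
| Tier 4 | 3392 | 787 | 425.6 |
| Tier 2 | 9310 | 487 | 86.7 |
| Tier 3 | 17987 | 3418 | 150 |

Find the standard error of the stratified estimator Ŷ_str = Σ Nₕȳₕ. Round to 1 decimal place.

9069.1

Var(Ŷ_str) = Σₕ Nₕ²(1 − fₕ)sₕ²/nₕ.
Tier 1: 18825²·(1 − 3488/18825)·620.3/3488 = 5.1345301 × 10^7.
Tier 4: 3392²·(1 − 787/3392)·425.6/787 = 4.7784875 × 10^6.
Tier 2: 9310²·(1 − 487/9310)·86.7/487 = 1.4623661 × 10^7.
Tier 3: 17987²·(1 − 3418/17987)·150/3418 = 1.1500261 × 10^7.
Sum = 8.2247711 × 10^7.
SE = √(8.2247711 × 10^7) = 9069.1.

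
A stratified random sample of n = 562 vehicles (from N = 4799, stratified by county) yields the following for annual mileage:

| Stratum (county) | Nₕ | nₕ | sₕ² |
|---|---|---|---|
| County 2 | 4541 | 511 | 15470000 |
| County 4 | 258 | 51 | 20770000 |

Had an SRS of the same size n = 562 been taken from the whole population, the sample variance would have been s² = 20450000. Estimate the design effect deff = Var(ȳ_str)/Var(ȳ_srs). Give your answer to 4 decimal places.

0.7782

Var(ȳ_str) = Σ Wₕ²(1−fₕ)sₕ²/nₕ with Wₕ = Nₕ/4799:
  County 2: (4541/4799)²·(1−511/4541)·15470000/511 = 24056.058
  County 4: (258/4799)²·(1−51/258)·20770000/51 = 944.39759
  → Var(ȳ_str) = 25000.456.
Var(ȳ_srs) = (1 − 562/4799)·20450000/562 = 32126.596.
deff = 25000.456 / 32126.596 = 0.7782.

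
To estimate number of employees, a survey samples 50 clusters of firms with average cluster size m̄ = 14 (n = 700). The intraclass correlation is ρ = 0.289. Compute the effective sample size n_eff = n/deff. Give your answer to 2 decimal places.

147.15

deff = 1 + (14 − 1)·0.289 = 1 + 3.757 = 4.757.
n_eff = 700 / 4.757 = 147.15.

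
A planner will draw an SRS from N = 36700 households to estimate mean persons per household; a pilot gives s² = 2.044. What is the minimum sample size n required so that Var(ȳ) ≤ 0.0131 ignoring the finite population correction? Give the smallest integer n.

157

Without fpc, n₀ = s²/D = 2.044/0.0131 = 156.0305.
Rounding up, n = 157.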